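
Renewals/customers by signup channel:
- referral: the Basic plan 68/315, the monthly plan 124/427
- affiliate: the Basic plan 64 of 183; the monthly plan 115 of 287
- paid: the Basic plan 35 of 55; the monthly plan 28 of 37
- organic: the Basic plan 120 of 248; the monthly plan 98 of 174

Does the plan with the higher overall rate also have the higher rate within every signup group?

Referral: the Basic plan 68/315 = 21.6%, the monthly plan 124/427 = 29.0% → the monthly plan
Affiliate: the Basic plan 64/183 = 35.0%, the monthly plan 115/287 = 40.1% → the monthly plan
Paid: the Basic plan 35/55 = 63.6%, the monthly plan 28/37 = 75.7% → the monthly plan
Organic: the Basic plan 120/248 = 48.4%, the monthly plan 98/174 = 56.3% → the monthly plan
Overall: the Basic plan 287/801 = 35.8%, the monthly plan 365/925 = 39.5% → the monthly plan
The monthly plan wins overall and in every signup group — no reversal.

Yes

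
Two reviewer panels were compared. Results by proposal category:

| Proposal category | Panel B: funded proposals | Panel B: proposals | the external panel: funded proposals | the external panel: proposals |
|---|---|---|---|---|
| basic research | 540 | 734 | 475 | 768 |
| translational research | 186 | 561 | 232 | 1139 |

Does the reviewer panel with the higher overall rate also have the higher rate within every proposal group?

Basic research: Panel B 540/734 = 73.6%, the external panel 475/768 = 61.8% → Panel B
Translational research: Panel B 186/561 = 33.2%, the external panel 232/1139 = 20.4% → Panel B
Overall: Panel B 726/1295 = 56.1%, the external panel 707/1907 = 37.1% → Panel B
Panel B wins overall and in every proposal group — no reversal.

Yes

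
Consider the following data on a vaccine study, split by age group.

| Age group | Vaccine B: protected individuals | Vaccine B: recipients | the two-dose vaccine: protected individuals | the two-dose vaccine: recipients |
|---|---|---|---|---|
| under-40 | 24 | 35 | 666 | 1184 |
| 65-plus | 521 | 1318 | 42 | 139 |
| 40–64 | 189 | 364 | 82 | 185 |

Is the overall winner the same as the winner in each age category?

Under-40: Vaccine B 24/35 = 68.6%, the two-dose vaccine 666/1184 = 56.2% → Vaccine B
65-plus: Vaccine B 521/1318 = 39.5%, the two-dose vaccine 42/139 = 30.2% → Vaccine B
40–64: Vaccine B 189/364 = 51.9%, the two-dose vaccine 82/185 = 44.3% → Vaccine B
Overall: Vaccine B 734/1717 = 42.7%, the two-dose vaccine 790/1508 = 52.4% → the two-dose vaccine
Vaccine B wins each age group but the two-dose vaccine wins overall — the comparison reverses. Vaccine B's recipients skew toward 65-plus, which has a lower base rate.

No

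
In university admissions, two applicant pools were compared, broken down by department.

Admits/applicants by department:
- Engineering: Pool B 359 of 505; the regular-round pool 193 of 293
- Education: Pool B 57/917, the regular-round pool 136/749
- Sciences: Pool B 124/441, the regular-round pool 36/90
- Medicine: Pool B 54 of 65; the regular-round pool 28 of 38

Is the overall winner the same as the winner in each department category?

No

Engineering: Pool B 359/505 = 71.1%, the regular-round pool 193/293 = 65.9% → Pool B
Education: Pool B 57/917 = 6.2%, the regular-round pool 136/749 = 18.2% → the regular-round pool
Sciences: Pool B 124/441 = 28.1%, the regular-round pool 36/90 = 40.0% → the regular-round pool
Medicine: Pool B 54/65 = 83.1%, the regular-round pool 28/38 = 73.7% → Pool B
Overall: Pool B 594/1928 = 30.8%, the regular-round pool 393/1170 = 33.6% → the regular-round pool
Neither sweeps: Pool B wins 2 of 4 groups, the regular-round pool wins 2. The regular-round pool wins overall but not every group — no Simpson reversal.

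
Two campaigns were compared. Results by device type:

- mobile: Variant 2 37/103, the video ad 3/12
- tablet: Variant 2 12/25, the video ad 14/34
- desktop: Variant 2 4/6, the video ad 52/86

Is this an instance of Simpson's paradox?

Mobile: Variant 2 37/103 = 35.9%, the video ad 3/12 = 25.0% → Variant 2
Tablet: Variant 2 12/25 = 48.0%, the video ad 14/34 = 41.2% → Variant 2
Desktop: Variant 2 4/6 = 66.7%, the video ad 52/86 = 60.5% → Variant 2
Overall: Variant 2 53/134 = 39.6%, the video ad 69/132 = 52.3% → the video ad
Variant 2 wins each device group but the video ad wins overall — the comparison reverses. Variant 2's impressions skew toward mobile, which has a lower base rate.

Yes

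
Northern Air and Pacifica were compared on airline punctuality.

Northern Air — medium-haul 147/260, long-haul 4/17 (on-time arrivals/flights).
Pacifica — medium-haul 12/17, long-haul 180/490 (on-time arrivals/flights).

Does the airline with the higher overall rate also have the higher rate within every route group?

No

Medium-haul: Northern Air 147/260 = 56.5%, Pacifica 12/17 = 70.6% → Pacifica
Long-haul: Northern Air 4/17 = 23.5%, Pacifica 180/490 = 36.7% → Pacifica
Overall: Northern Air 151/277 = 54.5%, Pacifica 192/507 = 37.9% → Northern Air
Pacifica wins each route group but Northern Air wins overall — the comparison reverses. Pacifica's flights skew toward long-haul, which has a lower base rate.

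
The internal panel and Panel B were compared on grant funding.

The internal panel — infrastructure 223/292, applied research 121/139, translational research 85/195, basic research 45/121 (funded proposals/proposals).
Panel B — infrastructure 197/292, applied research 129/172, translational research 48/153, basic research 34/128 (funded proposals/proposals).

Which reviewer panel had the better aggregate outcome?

Infrastructure: the internal panel 223/292 = 76.4%, Panel B 197/292 = 67.5% → the internal panel
Applied research: the internal panel 121/139 = 87.1%, Panel B 129/172 = 75.0% → the internal panel
Translational research: the internal panel 85/195 = 43.6%, Panel B 48/153 = 31.4% → the internal panel
Basic research: the internal panel 45/121 = 37.2%, Panel B 34/128 = 26.6% → the internal panel
Overall: the internal panel 474/747 = 63.5%, Panel B 408/745 = 54.8% → the internal panel

the internal panel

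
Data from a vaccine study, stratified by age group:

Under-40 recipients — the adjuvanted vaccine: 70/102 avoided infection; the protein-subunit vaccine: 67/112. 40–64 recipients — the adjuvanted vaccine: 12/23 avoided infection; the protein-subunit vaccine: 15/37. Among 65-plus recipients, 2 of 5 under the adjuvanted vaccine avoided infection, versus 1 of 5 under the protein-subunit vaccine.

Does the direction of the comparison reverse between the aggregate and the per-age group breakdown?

No

Under-40: the adjuvanted vaccine 70/102 = 68.6%, the protein-subunit vaccine 67/112 = 59.8% → the adjuvanted vaccine
40–64: the adjuvanted vaccine 12/23 = 52.2%, the protein-subunit vaccine 15/37 = 40.5% → the adjuvanted vaccine
65-plus: the adjuvanted vaccine 2/5 = 40.0%, the protein-subunit vaccine 1/5 = 20.0% → the adjuvanted vaccine
Overall: the adjuvanted vaccine 84/130 = 64.6%, the protein-subunit vaccine 83/154 = 53.9% → the adjuvanted vaccine
The adjuvanted vaccine wins overall and in every age group — no reversal.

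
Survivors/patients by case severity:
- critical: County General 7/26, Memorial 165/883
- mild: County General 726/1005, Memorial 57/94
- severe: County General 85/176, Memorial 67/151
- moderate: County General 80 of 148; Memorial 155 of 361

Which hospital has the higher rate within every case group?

County General

Critical: County General 7/26 = 26.9%, Memorial 165/883 = 18.7% → County General
Mild: County General 726/1005 = 72.2%, Memorial 57/94 = 60.6% → County General
Severe: County General 85/176 = 48.3%, Memorial 67/151 = 44.4% → County General
Moderate: County General 80/148 = 54.1%, Memorial 155/361 = 42.9% → County General
County General has the higher rate in all 4 groups.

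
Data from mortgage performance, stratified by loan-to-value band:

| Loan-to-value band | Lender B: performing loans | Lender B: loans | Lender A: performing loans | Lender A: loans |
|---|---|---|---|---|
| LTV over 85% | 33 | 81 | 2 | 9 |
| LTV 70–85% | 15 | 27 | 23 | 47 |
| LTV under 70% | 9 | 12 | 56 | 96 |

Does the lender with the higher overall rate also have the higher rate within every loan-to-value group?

LTV over 85%: Lender B 33/81 = 40.7%, Lender A 2/9 = 22.2% → Lender B
LTV 70–85%: Lender B 15/27 = 55.6%, Lender A 23/47 = 48.9% → Lender B
LTV under 70%: Lender B 9/12 = 75.0%, Lender A 56/96 = 58.3% → Lender B
Overall: Lender B 57/120 = 47.5%, Lender A 81/152 = 53.3% → Lender A
Lender B wins each loan-to-value group but Lender A wins overall — the comparison reverses. Lender B's loans skew toward LTV over 85%, which has a lower base rate.

No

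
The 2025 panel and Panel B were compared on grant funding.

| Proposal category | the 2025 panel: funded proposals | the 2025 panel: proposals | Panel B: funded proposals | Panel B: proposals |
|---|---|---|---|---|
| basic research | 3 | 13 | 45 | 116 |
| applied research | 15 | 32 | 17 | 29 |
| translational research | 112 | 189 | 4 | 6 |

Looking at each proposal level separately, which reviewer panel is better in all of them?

Basic research: the 2025 panel 3/13 = 23.1%, Panel B 45/116 = 38.8% → Panel B
Applied research: the 2025 panel 15/32 = 46.9%, Panel B 17/29 = 58.6% → Panel B
Translational research: the 2025 panel 112/189 = 59.3%, Panel B 4/6 = 66.7% → Panel B
Panel B has the higher rate in all 3 groups.

Panel B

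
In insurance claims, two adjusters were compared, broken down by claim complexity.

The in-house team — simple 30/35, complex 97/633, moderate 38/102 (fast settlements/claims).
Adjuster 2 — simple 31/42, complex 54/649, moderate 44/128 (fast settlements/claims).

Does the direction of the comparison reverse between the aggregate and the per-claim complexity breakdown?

Simple: the in-house team 30/35 = 85.7%, Adjuster 2 31/42 = 73.8% → the in-house team
Complex: the in-house team 97/633 = 15.3%, Adjuster 2 54/649 = 8.3% → the in-house team
Moderate: the in-house team 38/102 = 37.3%, Adjuster 2 44/128 = 34.4% → the in-house team
Overall: the in-house team 165/770 = 21.4%, Adjuster 2 129/819 = 15.8% → the in-house team
The in-house team wins overall and in every claim group — no reversal.

No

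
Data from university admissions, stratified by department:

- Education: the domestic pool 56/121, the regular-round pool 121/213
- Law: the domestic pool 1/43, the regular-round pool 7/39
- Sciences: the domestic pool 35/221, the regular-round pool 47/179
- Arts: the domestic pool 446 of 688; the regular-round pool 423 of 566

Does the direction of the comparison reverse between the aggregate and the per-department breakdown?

No

Education: the domestic pool 56/121 = 46.3%, the regular-round pool 121/213 = 56.8% → the regular-round pool
Law: the domestic pool 1/43 = 2.3%, the regular-round pool 7/39 = 17.9% → the regular-round pool
Sciences: the domestic pool 35/221 = 15.8%, the regular-round pool 47/179 = 26.3% → the regular-round pool
Arts: the domestic pool 446/688 = 64.8%, the regular-round pool 423/566 = 74.7% → the regular-round pool
Overall: the domestic pool 538/1073 = 50.1%, the regular-round pool 598/997 = 60.0% → the regular-round pool
The regular-round pool wins overall and in every department group — no reversal.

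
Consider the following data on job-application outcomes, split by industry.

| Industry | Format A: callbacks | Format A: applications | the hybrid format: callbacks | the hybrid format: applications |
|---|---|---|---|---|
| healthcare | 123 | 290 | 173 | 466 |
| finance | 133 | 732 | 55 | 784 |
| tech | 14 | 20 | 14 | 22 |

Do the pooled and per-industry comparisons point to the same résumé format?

Yes

Healthcare: Format A 123/290 = 42.4%, the hybrid format 173/466 = 37.1% → Format A
Finance: Format A 133/732 = 18.2%, the hybrid format 55/784 = 7.0% → Format A
Tech: Format A 14/20 = 70.0%, the hybrid format 14/22 = 63.6% → Format A
Overall: Format A 270/1042 = 25.9%, the hybrid format 242/1272 = 19.0% → Format A
Format A wins overall and in every industry group — no reversal.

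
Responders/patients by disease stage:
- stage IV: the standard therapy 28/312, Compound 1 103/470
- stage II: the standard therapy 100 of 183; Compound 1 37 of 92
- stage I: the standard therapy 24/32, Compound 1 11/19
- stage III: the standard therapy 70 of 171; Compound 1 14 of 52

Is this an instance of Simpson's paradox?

Stage IV: the standard therapy 28/312 = 9.0%, Compound 1 103/470 = 21.9% → Compound 1
Stage II: the standard therapy 100/183 = 54.6%, Compound 1 37/92 = 40.2% → the standard therapy
Stage I: the standard therapy 24/32 = 75.0%, Compound 1 11/19 = 57.9% → the standard therapy
Stage III: the standard therapy 70/171 = 40.9%, Compound 1 14/52 = 26.9% → the standard therapy
Overall: the standard therapy 222/698 = 31.8%, Compound 1 165/633 = 26.1% → the standard therapy
Neither sweeps: the standard therapy wins 3 of 4 groups, Compound 1 wins 1. The standard therapy wins overall but not every group — no Simpson reversal.

No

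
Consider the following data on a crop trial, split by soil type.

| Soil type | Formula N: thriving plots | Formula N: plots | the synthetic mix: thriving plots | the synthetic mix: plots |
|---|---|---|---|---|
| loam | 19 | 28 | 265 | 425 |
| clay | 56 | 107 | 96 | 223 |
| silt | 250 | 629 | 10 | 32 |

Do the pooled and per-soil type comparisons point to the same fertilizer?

Loam: Formula N 19/28 = 67.9%, the synthetic mix 265/425 = 62.4% → Formula N
Clay: Formula N 56/107 = 52.3%, the synthetic mix 96/223 = 43.0% → Formula N
Silt: Formula N 250/629 = 39.7%, the synthetic mix 10/32 = 31.2% → Formula N
Overall: Formula N 325/764 = 42.5%, the synthetic mix 371/680 = 54.6% → the synthetic mix
Formula N wins each soil group but the synthetic mix wins overall — the comparison reverses. Formula N's plots skew toward silt, which has a lower base rate.

No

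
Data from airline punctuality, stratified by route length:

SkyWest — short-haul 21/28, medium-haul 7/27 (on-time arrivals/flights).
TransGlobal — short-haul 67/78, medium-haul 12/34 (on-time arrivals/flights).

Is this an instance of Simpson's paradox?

Short-haul: SkyWest 21/28 = 75.0%, TransGlobal 67/78 = 85.9% → TransGlobal
Medium-haul: SkyWest 7/27 = 25.9%, TransGlobal 12/34 = 35.3% → TransGlobal
Overall: SkyWest 28/55 = 50.9%, TransGlobal 79/112 = 70.5% → TransGlobal
TransGlobal wins overall and in every route group — no reversal.

No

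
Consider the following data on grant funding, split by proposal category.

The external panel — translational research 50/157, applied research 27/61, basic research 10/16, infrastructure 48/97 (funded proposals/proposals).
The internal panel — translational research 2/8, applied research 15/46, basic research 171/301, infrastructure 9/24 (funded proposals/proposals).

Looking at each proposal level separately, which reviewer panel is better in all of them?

Translational research: the external panel 50/157 = 31.8%, the internal panel 2/8 = 25.0% → the external panel
Applied research: the external panel 27/61 = 44.3%, the internal panel 15/46 = 32.6% → the external panel
Basic research: the external panel 10/16 = 62.5%, the internal panel 171/301 = 56.8% → the external panel
Infrastructure: the external panel 48/97 = 49.5%, the internal panel 9/24 = 37.5% → the external panel
The external panel has the higher rate in all 4 groups.

the external panel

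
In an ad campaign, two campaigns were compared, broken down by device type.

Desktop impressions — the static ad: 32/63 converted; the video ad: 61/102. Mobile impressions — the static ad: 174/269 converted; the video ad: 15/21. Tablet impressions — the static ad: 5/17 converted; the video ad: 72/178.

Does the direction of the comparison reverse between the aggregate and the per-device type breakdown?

Yes

Desktop: the static ad 32/63 = 50.8%, the video ad 61/102 = 59.8% → the video ad
Mobile: the static ad 174/269 = 64.7%, the video ad 15/21 = 71.4% → the video ad
Tablet: the static ad 5/17 = 29.4%, the video ad 72/178 = 40.4% → the video ad
Overall: the static ad 211/349 = 60.5%, the video ad 148/301 = 49.2% → the static ad
The video ad wins each device group but the static ad wins overall — the comparison reverses. The video ad's impressions skew toward tablet, which has a lower base rate.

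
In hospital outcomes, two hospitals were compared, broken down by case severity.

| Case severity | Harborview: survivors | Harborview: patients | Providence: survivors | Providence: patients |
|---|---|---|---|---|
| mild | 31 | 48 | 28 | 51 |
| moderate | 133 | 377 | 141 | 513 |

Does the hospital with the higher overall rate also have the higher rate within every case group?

Mild: Harborview 31/48 = 64.6%, Providence 28/51 = 54.9% → Harborview
Moderate: Harborview 133/377 = 35.3%, Providence 141/513 = 27.5% → Harborview
Overall: Harborview 164/425 = 38.6%, Providence 169/564 = 30.0% → Harborview
Harborview wins overall and in every case group — no reversal.

Yes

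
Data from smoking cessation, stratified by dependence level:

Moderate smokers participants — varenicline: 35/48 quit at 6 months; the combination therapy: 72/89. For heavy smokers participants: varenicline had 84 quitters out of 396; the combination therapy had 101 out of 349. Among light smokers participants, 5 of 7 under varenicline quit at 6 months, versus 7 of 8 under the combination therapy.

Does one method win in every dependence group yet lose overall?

Moderate smokers: varenicline 35/48 = 72.9%, the combination therapy 72/89 = 80.9% → the combination therapy
Heavy smokers: varenicline 84/396 = 21.2%, the combination therapy 101/349 = 28.9% → the combination therapy
Light smokers: varenicline 5/7 = 71.4%, the combination therapy 7/8 = 87.5% → the combination therapy
Overall: varenicline 124/451 = 27.5%, the combination therapy 180/446 = 40.4% → the combination therapy
The combination therapy wins overall and in every dependence group — no reversal.

No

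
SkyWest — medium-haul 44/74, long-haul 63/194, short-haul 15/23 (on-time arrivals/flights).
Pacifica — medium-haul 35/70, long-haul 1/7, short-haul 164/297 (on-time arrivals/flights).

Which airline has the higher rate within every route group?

Medium-haul: SkyWest 44/74 = 59.5%, Pacifica 35/70 = 50.0% → SkyWest
Long-haul: SkyWest 63/194 = 32.5%, Pacifica 1/7 = 14.3% → SkyWest
Short-haul: SkyWest 15/23 = 65.2%, Pacifica 164/297 = 55.2% → SkyWest
SkyWest has the higher rate in all 3 groups.

SkyWest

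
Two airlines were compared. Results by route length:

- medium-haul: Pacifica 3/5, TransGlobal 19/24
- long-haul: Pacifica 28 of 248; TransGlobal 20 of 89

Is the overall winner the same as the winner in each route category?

Yes

Medium-haul: Pacifica 3/5 = 60.0%, TransGlobal 19/24 = 79.2% → TransGlobal
Long-haul: Pacifica 28/248 = 11.3%, TransGlobal 20/89 = 22.5% → TransGlobal
Overall: Pacifica 31/253 = 12.3%, TransGlobal 39/113 = 34.5% → TransGlobal
TransGlobal wins overall and in every route group — no reversal.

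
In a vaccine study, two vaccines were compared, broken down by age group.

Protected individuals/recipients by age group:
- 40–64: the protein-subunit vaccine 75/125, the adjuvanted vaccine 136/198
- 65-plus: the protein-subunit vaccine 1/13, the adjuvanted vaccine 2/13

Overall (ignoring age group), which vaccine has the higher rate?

the adjuvanted vaccine

40–64: the protein-subunit vaccine 75/125 = 60.0%, the adjuvanted vaccine 136/198 = 68.7% → the adjuvanted vaccine
65-plus: the protein-subunit vaccine 1/13 = 7.7%, the adjuvanted vaccine 2/13 = 15.4% → the adjuvanted vaccine
Overall: the protein-subunit vaccine 76/138 = 55.1%, the adjuvanted vaccine 138/211 = 65.4% → the adjuvanted vaccine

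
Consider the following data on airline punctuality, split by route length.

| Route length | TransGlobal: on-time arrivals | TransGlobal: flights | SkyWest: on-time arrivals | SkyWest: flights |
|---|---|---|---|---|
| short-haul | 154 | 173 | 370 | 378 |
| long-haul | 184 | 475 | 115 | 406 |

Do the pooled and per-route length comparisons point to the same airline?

Short-haul: TransGlobal 154/173 = 89.0%, SkyWest 370/378 = 97.9% → SkyWest
Long-haul: TransGlobal 184/475 = 38.7%, SkyWest 115/406 = 28.3% → TransGlobal
Overall: TransGlobal 338/648 = 52.2%, SkyWest 485/784 = 61.9% → SkyWest
Neither sweeps: TransGlobal wins 1 of 2 groups, SkyWest wins 1. SkyWest wins overall but not every group — no Simpson reversal.

No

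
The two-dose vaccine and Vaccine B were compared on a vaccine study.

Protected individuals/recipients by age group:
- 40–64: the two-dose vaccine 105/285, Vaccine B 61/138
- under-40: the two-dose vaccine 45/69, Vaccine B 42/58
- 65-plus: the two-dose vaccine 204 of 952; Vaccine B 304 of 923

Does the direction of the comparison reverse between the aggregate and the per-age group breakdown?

No

40–64: the two-dose vaccine 105/285 = 36.8%, Vaccine B 61/138 = 44.2% → Vaccine B
Under-40: the two-dose vaccine 45/69 = 65.2%, Vaccine B 42/58 = 72.4% → Vaccine B
65-plus: the two-dose vaccine 204/952 = 21.4%, Vaccine B 304/923 = 32.9% → Vaccine B
Overall: the two-dose vaccine 354/1306 = 27.1%, Vaccine B 407/1119 = 36.4% → Vaccine B
Vaccine B wins overall and in every age group — no reversal.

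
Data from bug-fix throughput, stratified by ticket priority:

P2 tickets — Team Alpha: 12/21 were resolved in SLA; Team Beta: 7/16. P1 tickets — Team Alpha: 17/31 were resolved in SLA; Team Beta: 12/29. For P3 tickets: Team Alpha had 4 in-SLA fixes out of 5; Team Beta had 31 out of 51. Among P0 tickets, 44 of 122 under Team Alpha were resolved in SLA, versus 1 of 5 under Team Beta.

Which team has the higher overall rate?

P2: Team Alpha 12/21 = 57.1%, Team Beta 7/16 = 43.8% → Team Alpha
P1: Team Alpha 17/31 = 54.8%, Team Beta 12/29 = 41.4% → Team Alpha
P3: Team Alpha 4/5 = 80.0%, Team Beta 31/51 = 60.8% → Team Alpha
P0: Team Alpha 44/122 = 36.1%, Team Beta 1/5 = 20.0% → Team Alpha
Overall: Team Alpha 77/179 = 43.0%, Team Beta 51/101 = 50.5% → Team Beta
(Team Alpha wins every ticket group but Team Beta wins overall — Team Alpha's tickets skew toward the low-rate P0 group.)

Team Beta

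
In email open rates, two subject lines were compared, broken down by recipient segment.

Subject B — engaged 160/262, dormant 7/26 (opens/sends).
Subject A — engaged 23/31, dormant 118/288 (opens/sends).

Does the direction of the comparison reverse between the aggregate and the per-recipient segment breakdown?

Engaged: Subject B 160/262 = 61.1%, Subject A 23/31 = 74.2% → Subject A
Dormant: Subject B 7/26 = 26.9%, Subject A 118/288 = 41.0% → Subject A
Overall: Subject B 167/288 = 58.0%, Subject A 141/319 = 44.2% → Subject B
Subject A wins each recipient group but Subject B wins overall — the comparison reverses. Subject A's sends skew toward dormant, which has a lower base rate.

Yes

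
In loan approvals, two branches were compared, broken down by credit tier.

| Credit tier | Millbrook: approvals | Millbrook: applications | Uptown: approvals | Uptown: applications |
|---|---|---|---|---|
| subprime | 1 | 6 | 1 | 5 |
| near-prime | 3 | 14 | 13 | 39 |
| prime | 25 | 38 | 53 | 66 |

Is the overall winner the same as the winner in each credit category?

Subprime: Millbrook 1/6 = 16.7%, Uptown 1/5 = 20.0% → Uptown
Near-prime: Millbrook 3/14 = 21.4%, Uptown 13/39 = 33.3% → Uptown
Prime: Millbrook 25/38 = 65.8%, Uptown 53/66 = 80.3% → Uptown
Overall: Millbrook 29/58 = 50.0%, Uptown 67/110 = 60.9% → Uptown
Uptown wins overall and in every credit group — no reversal.

Yes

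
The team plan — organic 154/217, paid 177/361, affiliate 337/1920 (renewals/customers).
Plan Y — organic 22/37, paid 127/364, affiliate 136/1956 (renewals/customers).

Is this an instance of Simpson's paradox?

No

Organic: the team plan 154/217 = 71.0%, Plan Y 22/37 = 59.5% → the team plan
Paid: the team plan 177/361 = 49.0%, Plan Y 127/364 = 34.9% → the team plan
Affiliate: the team plan 337/1920 = 17.6%, Plan Y 136/1956 = 7.0% → the team plan
Overall: the team plan 668/2498 = 26.7%, Plan Y 285/2357 = 12.1% → the team plan
The team plan wins overall and in every signup group — no reversal.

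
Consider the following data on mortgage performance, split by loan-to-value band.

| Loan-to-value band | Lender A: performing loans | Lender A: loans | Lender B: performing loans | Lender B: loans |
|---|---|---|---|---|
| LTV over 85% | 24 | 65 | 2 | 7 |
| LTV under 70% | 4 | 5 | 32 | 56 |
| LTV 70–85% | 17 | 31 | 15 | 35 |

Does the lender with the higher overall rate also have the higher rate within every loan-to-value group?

LTV over 85%: Lender A 24/65 = 36.9%, Lender B 2/7 = 28.6% → Lender A
LTV under 70%: Lender A 4/5 = 80.0%, Lender B 32/56 = 57.1% → Lender A
LTV 70–85%: Lender A 17/31 = 54.8%, Lender B 15/35 = 42.9% → Lender A
Overall: Lender A 45/101 = 44.6%, Lender B 49/98 = 50.0% → Lender B
Lender A wins each loan-to-value group but Lender B wins overall — the comparison reverses. Lender A's loans skew toward LTV over 85%, which has a lower base rate.

No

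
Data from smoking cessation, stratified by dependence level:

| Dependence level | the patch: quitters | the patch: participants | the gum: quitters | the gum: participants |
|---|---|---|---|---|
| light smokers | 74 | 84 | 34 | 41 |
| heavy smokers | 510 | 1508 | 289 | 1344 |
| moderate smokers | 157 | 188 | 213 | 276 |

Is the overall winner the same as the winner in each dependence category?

Light smokers: the patch 74/84 = 88.1%, the gum 34/41 = 82.9% → the patch
Heavy smokers: the patch 510/1508 = 33.8%, the gum 289/1344 = 21.5% → the patch
Moderate smokers: the patch 157/188 = 83.5%, the gum 213/276 = 77.2% → the patch
Overall: the patch 741/1780 = 41.6%, the gum 536/1661 = 32.3% → the patch
The patch wins overall and in every dependence group — no reversal.

Yes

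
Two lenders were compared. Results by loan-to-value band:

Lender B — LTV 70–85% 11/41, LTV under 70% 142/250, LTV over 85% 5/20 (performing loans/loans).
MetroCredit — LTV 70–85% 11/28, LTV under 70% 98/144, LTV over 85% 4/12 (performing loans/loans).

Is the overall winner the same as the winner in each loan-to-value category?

LTV 70–85%: Lender B 11/41 = 26.8%, MetroCredit 11/28 = 39.3% → MetroCredit
LTV under 70%: Lender B 142/250 = 56.8%, MetroCredit 98/144 = 68.1% → MetroCredit
LTV over 85%: Lender B 5/20 = 25.0%, MetroCredit 4/12 = 33.3% → MetroCredit
Overall: Lender B 158/311 = 50.8%, MetroCredit 113/184 = 61.4% → MetroCredit
MetroCredit wins overall and in every loan-to-value group — no reversal.

Yes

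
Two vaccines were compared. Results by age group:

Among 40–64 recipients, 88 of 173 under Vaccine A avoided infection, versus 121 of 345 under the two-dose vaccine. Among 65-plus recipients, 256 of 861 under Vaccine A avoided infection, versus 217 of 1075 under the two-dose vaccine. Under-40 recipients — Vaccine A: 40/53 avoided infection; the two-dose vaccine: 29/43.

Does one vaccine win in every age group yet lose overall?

40–64: Vaccine A 88/173 = 50.9%, the two-dose vaccine 121/345 = 35.1% → Vaccine A
65-plus: Vaccine A 256/861 = 29.7%, the two-dose vaccine 217/1075 = 20.2% → Vaccine A
Under-40: Vaccine A 40/53 = 75.5%, the two-dose vaccine 29/43 = 67.4% → Vaccine A
Overall: Vaccine A 384/1087 = 35.3%, the two-dose vaccine 367/1463 = 25.1% → Vaccine A
Vaccine A wins overall and in every age group — no reversal.

No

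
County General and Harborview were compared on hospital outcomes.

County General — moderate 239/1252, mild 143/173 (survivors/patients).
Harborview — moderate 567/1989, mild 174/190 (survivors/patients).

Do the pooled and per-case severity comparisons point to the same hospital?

Yes

Moderate: County General 239/1252 = 19.1%, Harborview 567/1989 = 28.5% → Harborview
Mild: County General 143/173 = 82.7%, Harborview 174/190 = 91.6% → Harborview
Overall: County General 382/1425 = 26.8%, Harborview 741/2179 = 34.0% → Harborview
Harborview wins overall and in every case group — no reversal.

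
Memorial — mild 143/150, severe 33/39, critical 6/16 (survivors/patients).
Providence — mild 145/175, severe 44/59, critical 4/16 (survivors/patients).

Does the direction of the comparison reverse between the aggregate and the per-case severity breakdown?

Mild: Memorial 143/150 = 95.3%, Providence 145/175 = 82.9% → Memorial
Severe: Memorial 33/39 = 84.6%, Providence 44/59 = 74.6% → Memorial
Critical: Memorial 6/16 = 37.5%, Providence 4/16 = 25.0% → Memorial
Overall: Memorial 182/205 = 88.8%, Providence 193/250 = 77.2% → Memorial
Memorial wins overall and in every case group — no reversal.

No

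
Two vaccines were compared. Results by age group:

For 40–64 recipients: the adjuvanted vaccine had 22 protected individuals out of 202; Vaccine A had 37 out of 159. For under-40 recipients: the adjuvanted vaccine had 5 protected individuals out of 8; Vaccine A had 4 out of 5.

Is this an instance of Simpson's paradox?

40–64: the adjuvanted vaccine 22/202 = 10.9%, Vaccine A 37/159 = 23.3% → Vaccine A
Under-40: the adjuvanted vaccine 5/8 = 62.5%, Vaccine A 4/5 = 80.0% → Vaccine A
Overall: the adjuvanted vaccine 27/210 = 12.9%, Vaccine A 41/164 = 25.0% → Vaccine A
Vaccine A wins overall and in every age group — no reversal.

No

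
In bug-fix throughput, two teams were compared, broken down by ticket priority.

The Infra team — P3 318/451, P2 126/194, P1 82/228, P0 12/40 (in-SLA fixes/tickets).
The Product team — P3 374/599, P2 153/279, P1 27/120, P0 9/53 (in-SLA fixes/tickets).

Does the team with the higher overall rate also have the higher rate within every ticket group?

P3: the Infra team 318/451 = 70.5%, the Product team 374/599 = 62.4% → the Infra team
P2: the Infra team 126/194 = 64.9%, the Product team 153/279 = 54.8% → the Infra team
P1: the Infra team 82/228 = 36.0%, the Product team 27/120 = 22.5% → the Infra team
P0: the Infra team 12/40 = 30.0%, the Product team 9/53 = 17.0% → the Infra team
Overall: the Infra team 538/913 = 58.9%, the Product team 563/1051 = 53.6% → the Infra team
The Infra team wins overall and in every ticket group — no reversal.

Yes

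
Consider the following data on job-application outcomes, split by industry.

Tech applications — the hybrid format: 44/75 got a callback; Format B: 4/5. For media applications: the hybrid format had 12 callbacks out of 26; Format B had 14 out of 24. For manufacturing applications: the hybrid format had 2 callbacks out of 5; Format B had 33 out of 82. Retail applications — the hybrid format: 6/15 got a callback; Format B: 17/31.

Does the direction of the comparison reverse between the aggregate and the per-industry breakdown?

Yes

Tech: the hybrid format 44/75 = 58.7%, Format B 4/5 = 80.0% → Format B
Media: the hybrid format 12/26 = 46.2%, Format B 14/24 = 58.3% → Format B
Manufacturing: the hybrid format 2/5 = 40.0%, Format B 33/82 = 40.2% → Format B
Retail: the hybrid format 6/15 = 40.0%, Format B 17/31 = 54.8% → Format B
Overall: the hybrid format 64/121 = 52.9%, Format B 68/142 = 47.9% → the hybrid format
Format B wins each industry group but the hybrid format wins overall — the comparison reverses. Format B's applications skew toward manufacturing, which has a lower base rate.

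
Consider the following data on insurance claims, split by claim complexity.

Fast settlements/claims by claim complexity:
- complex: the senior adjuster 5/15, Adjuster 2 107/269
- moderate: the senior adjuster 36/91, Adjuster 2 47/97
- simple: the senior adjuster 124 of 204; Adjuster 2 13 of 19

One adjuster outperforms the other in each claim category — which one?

Adjuster 2

Complex: the senior adjuster 5/15 = 33.3%, Adjuster 2 107/269 = 39.8% → Adjuster 2
Moderate: the senior adjuster 36/91 = 39.6%, Adjuster 2 47/97 = 48.5% → Adjuster 2
Simple: the senior adjuster 124/204 = 60.8%, Adjuster 2 13/19 = 68.4% → Adjuster 2
Adjuster 2 has the higher rate in all 3 groups.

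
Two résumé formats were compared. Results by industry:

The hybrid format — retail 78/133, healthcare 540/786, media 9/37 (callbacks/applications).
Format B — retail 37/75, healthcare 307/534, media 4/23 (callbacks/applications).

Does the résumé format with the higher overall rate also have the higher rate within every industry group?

Retail: the hybrid format 78/133 = 58.6%, Format B 37/75 = 49.3% → the hybrid format
Healthcare: the hybrid format 540/786 = 68.7%, Format B 307/534 = 57.5% → the hybrid format
Media: the hybrid format 9/37 = 24.3%, Format B 4/23 = 17.4% → the hybrid format
Overall: the hybrid format 627/956 = 65.6%, Format B 348/632 = 55.1% → the hybrid format
The hybrid format wins overall and in every industry group — no reversal.

Yes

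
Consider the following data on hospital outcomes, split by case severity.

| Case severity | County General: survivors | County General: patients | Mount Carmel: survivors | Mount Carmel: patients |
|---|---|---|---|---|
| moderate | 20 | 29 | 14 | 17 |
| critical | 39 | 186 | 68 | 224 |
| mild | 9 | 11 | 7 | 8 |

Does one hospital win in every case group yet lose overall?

Moderate: County General 20/29 = 69.0%, Mount Carmel 14/17 = 82.4% → Mount Carmel
Critical: County General 39/186 = 21.0%, Mount Carmel 68/224 = 30.4% → Mount Carmel
Mild: County General 9/11 = 81.8%, Mount Carmel 7/8 = 87.5% → Mount Carmel
Overall: County General 68/226 = 30.1%, Mount Carmel 89/249 = 35.7% → Mount Carmel
Mount Carmel wins overall and in every case group — no reversal.

No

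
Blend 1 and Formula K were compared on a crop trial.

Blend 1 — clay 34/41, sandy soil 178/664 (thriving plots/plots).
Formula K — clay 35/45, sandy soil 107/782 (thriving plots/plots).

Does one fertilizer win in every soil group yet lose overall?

Clay: Blend 1 34/41 = 82.9%, Formula K 35/45 = 77.8% → Blend 1
Sandy soil: Blend 1 178/664 = 26.8%, Formula K 107/782 = 13.7% → Blend 1
Overall: Blend 1 212/705 = 30.1%, Formula K 142/827 = 17.2% → Blend 1
Blend 1 wins overall and in every soil group — no reversal.

No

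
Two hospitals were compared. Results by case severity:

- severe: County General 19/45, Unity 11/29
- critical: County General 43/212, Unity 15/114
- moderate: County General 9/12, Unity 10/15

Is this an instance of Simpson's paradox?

Severe: County General 19/45 = 42.2%, Unity 11/29 = 37.9% → County General
Critical: County General 43/212 = 20.3%, Unity 15/114 = 13.2% → County General
Moderate: County General 9/12 = 75.0%, Unity 10/15 = 66.7% → County General
Overall: County General 71/269 = 26.4%, Unity 36/158 = 22.8% → County General
County General wins overall and in every case group — no reversal.

No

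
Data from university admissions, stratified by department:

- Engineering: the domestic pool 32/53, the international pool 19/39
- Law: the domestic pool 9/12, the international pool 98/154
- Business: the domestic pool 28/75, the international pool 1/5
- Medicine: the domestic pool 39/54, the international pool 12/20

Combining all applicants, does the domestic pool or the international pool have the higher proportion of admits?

Engineering: the domestic pool 32/53 = 60.4%, the international pool 19/39 = 48.7% → the domestic pool
Law: the domestic pool 9/12 = 75.0%, the international pool 98/154 = 63.6% → the domestic pool
Business: the domestic pool 28/75 = 37.3%, the international pool 1/5 = 20.0% → the domestic pool
Medicine: the domestic pool 39/54 = 72.2%, the international pool 12/20 = 60.0% → the domestic pool
Overall: the domestic pool 108/194 = 55.7%, the international pool 130/218 = 59.6% → the international pool
(The domestic pool wins every department group but the international pool wins overall — the domestic pool's applicants skew toward the low-rate Business group.)

the international pool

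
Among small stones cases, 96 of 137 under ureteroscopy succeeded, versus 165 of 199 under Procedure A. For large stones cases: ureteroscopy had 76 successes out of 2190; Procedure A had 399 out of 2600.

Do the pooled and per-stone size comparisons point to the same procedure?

Small stones: ureteroscopy 96/137 = 70.1%, Procedure A 165/199 = 82.9% → Procedure A
Large stones: ureteroscopy 76/2190 = 3.5%, Procedure A 399/2600 = 15.3% → Procedure A
Overall: ureteroscopy 172/2327 = 7.4%, Procedure A 564/2799 = 20.2% → Procedure A
Procedure A wins overall and in every stone group — no reversal.

Yes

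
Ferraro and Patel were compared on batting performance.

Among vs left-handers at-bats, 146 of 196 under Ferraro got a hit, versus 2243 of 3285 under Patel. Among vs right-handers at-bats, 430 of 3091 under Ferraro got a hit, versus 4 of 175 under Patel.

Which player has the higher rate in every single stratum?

Ferraro

Vs left-handers: Ferraro 146/196 = 74.5%, Patel 2243/3285 = 68.3% → Ferraro
Vs right-handers: Ferraro 430/3091 = 13.9%, Patel 4/175 = 2.3% → Ferraro
Ferraro has the higher rate in both groups.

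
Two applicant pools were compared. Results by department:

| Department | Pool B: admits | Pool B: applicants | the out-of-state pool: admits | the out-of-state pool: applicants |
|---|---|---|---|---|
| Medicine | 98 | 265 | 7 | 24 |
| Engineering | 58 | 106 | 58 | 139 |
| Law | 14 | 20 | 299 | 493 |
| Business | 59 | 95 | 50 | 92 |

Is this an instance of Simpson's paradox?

Medicine: Pool B 98/265 = 37.0%, the out-of-state pool 7/24 = 29.2% → Pool B
Engineering: Pool B 58/106 = 54.7%, the out-of-state pool 58/139 = 41.7% → Pool B
Law: Pool B 14/20 = 70.0%, the out-of-state pool 299/493 = 60.6% → Pool B
Business: Pool B 59/95 = 62.1%, the out-of-state pool 50/92 = 54.3% → Pool B
Overall: Pool B 229/486 = 47.1%, the out-of-state pool 414/748 = 55.3% → the out-of-state pool
Pool B wins each department group but the out-of-state pool wins overall — the comparison reverses. Pool B's applicants skew toward Medicine, which has a lower base rate.

Yes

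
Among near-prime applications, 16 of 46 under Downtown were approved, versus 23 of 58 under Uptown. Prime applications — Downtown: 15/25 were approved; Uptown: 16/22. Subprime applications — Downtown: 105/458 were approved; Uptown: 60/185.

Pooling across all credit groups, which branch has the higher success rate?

Uptown

Near-prime: Downtown 16/46 = 34.8%, Uptown 23/58 = 39.7% → Uptown
Prime: Downtown 15/25 = 60.0%, Uptown 16/22 = 72.7% → Uptown
Subprime: Downtown 105/458 = 22.9%, Uptown 60/185 = 32.4% → Uptown
Overall: Downtown 136/529 = 25.7%, Uptown 99/265 = 37.4% → Uptown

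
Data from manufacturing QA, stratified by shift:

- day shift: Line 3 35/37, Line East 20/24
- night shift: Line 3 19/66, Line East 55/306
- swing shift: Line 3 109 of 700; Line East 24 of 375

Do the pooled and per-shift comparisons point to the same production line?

Day shift: Line 3 35/37 = 94.6%, Line East 20/24 = 83.3% → Line 3
Night shift: Line 3 19/66 = 28.8%, Line East 55/306 = 18.0% → Line 3
Swing shift: Line 3 109/700 = 15.6%, Line East 24/375 = 6.4% → Line 3
Overall: Line 3 163/803 = 20.3%, Line East 99/705 = 14.0% → Line 3
Line 3 wins overall and in every shift group — no reversal.

Yes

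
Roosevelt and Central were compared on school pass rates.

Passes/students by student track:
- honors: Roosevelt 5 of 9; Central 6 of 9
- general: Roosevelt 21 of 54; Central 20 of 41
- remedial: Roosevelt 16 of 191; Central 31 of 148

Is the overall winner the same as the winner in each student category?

Yes

Honors: Roosevelt 5/9 = 55.6%, Central 6/9 = 66.7% → Central
General: Roosevelt 21/54 = 38.9%, Central 20/41 = 48.8% → Central
Remedial: Roosevelt 16/191 = 8.4%, Central 31/148 = 20.9% → Central
Overall: Roosevelt 42/254 = 16.5%, Central 57/198 = 28.8% → Central
Central wins overall and in every student group — no reversal.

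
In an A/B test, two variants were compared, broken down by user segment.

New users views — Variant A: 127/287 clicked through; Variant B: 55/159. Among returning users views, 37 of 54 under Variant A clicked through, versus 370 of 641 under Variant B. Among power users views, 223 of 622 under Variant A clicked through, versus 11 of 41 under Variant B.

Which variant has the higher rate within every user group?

New users: Variant A 127/287 = 44.3%, Variant B 55/159 = 34.6% → Variant A
Returning users: Variant A 37/54 = 68.5%, Variant B 370/641 = 57.7% → Variant A
Power users: Variant A 223/622 = 35.9%, Variant B 11/41 = 26.8% → Variant A
Variant A has the higher rate in all 3 groups.

Variant A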